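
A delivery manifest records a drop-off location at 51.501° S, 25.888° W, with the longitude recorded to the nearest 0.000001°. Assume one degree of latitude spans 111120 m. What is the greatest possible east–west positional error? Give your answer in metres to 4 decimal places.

0.0346 metres

Rounding to 6 decimal places leaves the longitude within ±5e-07° of the true value.
At latitude 51.501° a degree of longitude spans 111120 m × cos 51.501° = 111120 × 0.6225 ≈ 69172.3 m.
So at most 5e-07° × 69172.3 ≈ 0.0345862 m east–west.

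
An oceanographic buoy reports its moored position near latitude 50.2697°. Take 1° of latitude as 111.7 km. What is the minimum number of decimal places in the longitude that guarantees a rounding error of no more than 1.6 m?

5 decimal places

At 50.2697° one degree of longitude covers 111700 × cos 50.2697° ≈ 111700 × 0.6392 ≈ 71395.8 m.
N decimal places → at most half a unit in the last place, 0.5 × 10⁻ᴺ° = 71395.8/2 × 10⁻ᴺ m.
Need 0.5 × 71395.8 × 10⁻ᴺ ≤ 1.6 → 10⁻ᴺ ≤ 4.482e-05, so N ≥ 4.35.
N = 4 would give 3.57 m (too coarse); N = 5 gives 0.357 m ≤ 1.6 m.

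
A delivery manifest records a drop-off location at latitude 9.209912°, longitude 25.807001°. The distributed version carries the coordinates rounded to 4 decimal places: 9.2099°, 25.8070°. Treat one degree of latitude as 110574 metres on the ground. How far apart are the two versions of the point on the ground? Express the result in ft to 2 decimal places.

4.37 ft

The latitude changed by +0.000012° and the longitude by +0.000001°.
North–south shift: 0.000012 × 110574 = 1.32689 m.
E–W at 9.2099°: 0.000001° × 110574 × cos 9.2099° = 0.000001 × 110574 × 0.9871 ≈ 0.109149 m.
Hypotenuse of the two orthogonal shifts: √(1.32689² + 0.109149²) = 1.33137 m.
In feet: 1.33137 m ÷ 0.3048 ≈ 4.368 ft.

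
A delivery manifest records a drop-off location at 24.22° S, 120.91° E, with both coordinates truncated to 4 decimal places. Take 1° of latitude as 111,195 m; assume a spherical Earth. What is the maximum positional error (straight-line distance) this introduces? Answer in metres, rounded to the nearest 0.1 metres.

15.0 metres

Truncating at 4 decimal places can drop up to a full unit in the last place, so each coordinate may be off by as much as 0.0001°.
Latitude error → 0.0001 × 111195 = 11.1195 m along the meridian.
Longitude error → 0.0001 × 111195 × cos 24.22° = 0.0001 × 111195 × 0.9120 ≈ 10.1407 m.
Combining orthogonally: (11.1195² + 10.1407²)^½ ≈ 15.0492 m.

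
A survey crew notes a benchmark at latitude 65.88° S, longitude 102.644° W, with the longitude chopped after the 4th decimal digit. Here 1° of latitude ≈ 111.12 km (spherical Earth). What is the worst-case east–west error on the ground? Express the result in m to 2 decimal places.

Truncating at 4 decimal places can drop up to a full unit in the last place, so the longitude may be off by as much as 0.0001°.
Parallels shrink by cos φ, so at 65.88° a degree of longitude is 111120 × 0.4086 ≈ 45409.1 m.
East–west error: 0.0001° × 45409.1 m/° ≈ 4.54091 m.

4.54 m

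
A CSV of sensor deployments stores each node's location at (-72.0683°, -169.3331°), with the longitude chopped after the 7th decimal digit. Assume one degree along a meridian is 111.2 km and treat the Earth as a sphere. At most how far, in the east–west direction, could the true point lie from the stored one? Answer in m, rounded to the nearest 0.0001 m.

0.0034 m

Truncating at 7 decimal places can drop up to a full unit in the last place, so the longitude may be off by as much as 1e-07°.
One degree of longitude at 72.0683° is 111200 × cos 72.0683° ≈ 111200 × 0.3079 = 34236.6 m.
Maximum E–W displacement: 1e-07 × 34236.6 = 0.00342366 m.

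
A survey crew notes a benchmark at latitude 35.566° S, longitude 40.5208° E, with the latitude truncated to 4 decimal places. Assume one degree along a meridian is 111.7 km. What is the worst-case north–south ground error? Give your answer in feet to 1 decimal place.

36.6 feet

Truncating at 4 decimal places can drop up to a full unit in the last place, so the latitude may be off by as much as 0.0001°.
Along the meridian that is 0.0001° × 111700 m/° = 11.17 m.
In feet: 11.17 m ÷ 0.3048 ≈ 36.647 ft.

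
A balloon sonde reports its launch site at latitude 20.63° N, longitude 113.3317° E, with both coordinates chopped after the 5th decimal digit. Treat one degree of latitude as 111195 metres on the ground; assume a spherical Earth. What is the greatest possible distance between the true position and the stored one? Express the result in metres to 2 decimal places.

Truncating at 5 decimal places can drop up to a full unit in the last place, so each coordinate may be off by as much as 1e-05°.
North–south component: 1e-05° × 111195 = 1.11195 m.
East–west component at 20.63°: 1e-05° × 111195 × cos 20.63° ≈ 1e-05 × 104065 ≈ 1.04065 m.
Combining orthogonally: (1.11195² + 1.04065²)^½ ≈ 1.52295 m.

1.52 metres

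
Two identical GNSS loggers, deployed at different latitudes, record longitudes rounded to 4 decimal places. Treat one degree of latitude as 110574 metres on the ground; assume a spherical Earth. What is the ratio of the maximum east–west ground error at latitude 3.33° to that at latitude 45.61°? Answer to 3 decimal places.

Rounding to 4 decimal places leaves the longitude within ±5e-05° of the true value.
Error at 3.33° = 5e-05° × 110574 × cos 3.33° ≈ 5.5287 × 0.9983 = 5.5194 m.
Error at 45.61° = 5e-05° × 110574 × cos 45.61° ≈ 5.5287 × 0.6995 = 3.8675 m.
Ratio: 5.5194 / 3.8675 = cos 3.33° / cos 45.61° ≈ 1.4271.

1.427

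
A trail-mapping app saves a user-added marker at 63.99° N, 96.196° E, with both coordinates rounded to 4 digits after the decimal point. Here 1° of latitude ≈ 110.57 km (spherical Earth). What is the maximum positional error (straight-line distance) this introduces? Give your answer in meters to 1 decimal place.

6.0 meters

Rounding to 4 decimal places leaves each coordinate within ±5e-05° of the true value.
N–S: 5e-05° × 110570 m/° = 5.5285 m.
E–W at 63.99°: 5e-05° × 110570 × cos 63.99° = 5e-05 × 110570 × 0.4385 ≈ 2.4244 m.
Worst case both components are at the extreme and orthogonal: √(5.5285² + 2.4244²) ≈ 6.03672 m.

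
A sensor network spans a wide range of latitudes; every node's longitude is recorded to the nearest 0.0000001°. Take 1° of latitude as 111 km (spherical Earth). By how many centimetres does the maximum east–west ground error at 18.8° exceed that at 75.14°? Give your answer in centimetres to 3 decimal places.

0.383 centimetres

Rounding to 7 decimal places leaves the longitude within ±5e-08° of the true value.
Error at 18.8° = 5e-08° × 111000 × cos 18.8° ≈ 0.00555 × 0.9466 = 0.0052539 m.
Error at 75.14° = 5e-08° × 111000 × cos 75.14° ≈ 0.00555 × 0.2565 = 0.0014233 m.
Difference: 0.0052539 − 0.0014233 = 0.0038306 m.
That is 0.00383056 m = 0.38306 cm.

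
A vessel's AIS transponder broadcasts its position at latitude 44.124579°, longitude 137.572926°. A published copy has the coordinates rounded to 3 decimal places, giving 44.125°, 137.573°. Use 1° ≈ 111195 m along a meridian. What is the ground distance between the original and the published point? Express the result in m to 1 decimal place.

The latitude changed by -0.000421° and the longitude by -0.000074°.
North–south shift: -0.000421 × 111195 = -46.8131 m.
E–W at 44.125°: -0.000074° × 111195 × cos 44.125° = -0.000074 × 111195 × 0.7178 ≈ -5.90655 m.
Combined displacement = (46.8131² + 5.90655²)^½ ≈ 47.1842 m.

47.2 m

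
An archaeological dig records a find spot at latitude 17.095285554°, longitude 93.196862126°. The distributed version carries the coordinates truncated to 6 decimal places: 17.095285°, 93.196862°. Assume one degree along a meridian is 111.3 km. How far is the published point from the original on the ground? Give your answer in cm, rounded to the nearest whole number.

The latitude changed by +0.000000554° and the longitude by +0.000000126°.
N–S: 0.000000554° × 111300 m/° = 0.0616602 m.
East–west at this latitude: 0.000000126° × 111300 × cos 17.0953° ≈ 0.000000126 × 106382 = 0.0134042 m.
Hypotenuse of the two orthogonal shifts: √(0.0616602² + 0.0134042²) = 0.0631003 m.
That is 0.0631003 m = 6.31 cm.

6 cm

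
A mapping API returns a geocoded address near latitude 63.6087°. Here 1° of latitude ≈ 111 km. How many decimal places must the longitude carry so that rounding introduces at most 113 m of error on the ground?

At 63.6087° one degree of longitude covers 111000 × cos 63.6087° ≈ 111000 × 0.4445 ≈ 49339.4 m.
Rounding to N decimal places gives at most 0.5 × 10⁻ᴺ degrees of error, i.e. 0.5 × 10⁻ᴺ × 49339.4 m.
Setting 24669.7 × 10⁻ᴺ ≤ 113 gives 10ᴺ ≥ 218.3, i.e. N ≥ 2.34.
At 2 places the error can reach 247 m, but 3 places keeps it to 24.7 m.

3 decimal places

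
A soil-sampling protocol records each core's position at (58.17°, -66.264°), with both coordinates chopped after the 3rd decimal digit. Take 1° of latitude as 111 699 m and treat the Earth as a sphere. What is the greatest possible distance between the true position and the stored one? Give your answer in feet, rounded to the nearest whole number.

414 feet

Truncating at 3 decimal places can drop up to a full unit in the last place, so each coordinate may be off by as much as 0.001°.
Latitude error → 0.001 × 111699 = 111.699 m along the meridian.
East–west component at 58.17°: 0.001° × 111699 × cos 58.17° ≈ 0.001 × 58910.1 ≈ 58.9101 m.
Combining orthogonally: (111.699² + 58.9101²)^½ ≈ 126.282 m.
Converting: 126.282 m × 3.2808 ft/m ≈ 414.31 ft.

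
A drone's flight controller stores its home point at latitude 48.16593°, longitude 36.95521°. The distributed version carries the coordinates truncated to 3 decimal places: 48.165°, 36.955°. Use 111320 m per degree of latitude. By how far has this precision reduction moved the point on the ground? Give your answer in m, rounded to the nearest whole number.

The latitude changed by +0.00093° and the longitude by +0.00021°.
North–south shift: 0.00093 × 111320 = 103.528 m.
E–W at 48.165°: 0.00021° × 111320 × cos 48.165° = 0.00021 × 111320 × 0.6670 ≈ 15.5923 m.
Hypotenuse of the two orthogonal shifts: √(103.528² + 15.5923²) = 104.695 m.

105 m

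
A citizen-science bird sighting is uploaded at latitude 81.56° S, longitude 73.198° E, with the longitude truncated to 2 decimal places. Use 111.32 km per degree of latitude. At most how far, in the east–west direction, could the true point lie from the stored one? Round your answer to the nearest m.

163 m

Truncating at 2 decimal places can drop up to a full unit in the last place, so the longitude may be off by as much as 0.01°.
At latitude 81.56° a degree of longitude spans 111320 m × cos 81.56° = 111320 × 0.1468 ≈ 16338.8 m.
East–west error: 0.01° × 16338.8 m/° ≈ 163.388 m.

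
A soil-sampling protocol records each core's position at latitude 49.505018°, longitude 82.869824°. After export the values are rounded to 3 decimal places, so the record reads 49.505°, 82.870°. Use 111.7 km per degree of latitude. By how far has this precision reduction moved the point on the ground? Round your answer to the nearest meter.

13 meters

The latitude changed by +0.000018° and the longitude by -0.000176°.
N–S: 0.000018° × 111700 m/° = 2.0106 m.
E–W at 49.505°: -0.000176° × 111700 × cos 49.505° = -0.000176 × 111700 × 0.6494 ≈ -12.7663 m.
Combined displacement = (2.0106² + 12.7663²)^½ ≈ 12.9237 m.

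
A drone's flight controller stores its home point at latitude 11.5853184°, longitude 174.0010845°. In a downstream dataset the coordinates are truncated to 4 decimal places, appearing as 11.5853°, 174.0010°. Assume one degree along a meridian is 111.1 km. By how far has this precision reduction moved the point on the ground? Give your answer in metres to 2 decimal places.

The latitude changed by +0.0000184° and the longitude by +0.0000845°.
North–south shift: 0.0000184 × 111100 = 2.04424 m.
E–W at 11.5853°: 0.0000845° × 111100 × cos 11.5853° = 0.0000845 × 111100 × 0.9796 ≈ 9.19669 m.
Distance: √(2.04424² + 9.19669²) ≈ 9.42115 m.

9.42 metres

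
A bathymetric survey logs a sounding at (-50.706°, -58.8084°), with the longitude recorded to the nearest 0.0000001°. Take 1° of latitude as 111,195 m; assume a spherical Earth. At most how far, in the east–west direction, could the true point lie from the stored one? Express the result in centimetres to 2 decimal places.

Rounding to 7 decimal places leaves the longitude within ±5e-08° of the true value.
One degree of longitude at 50.706° is 111195 × cos 50.706° ≈ 111195 × 0.6333 = 70419.8 m.
East–west error: 5e-08° × 70419.8 m/° ≈ 0.00352099 m.
That is 0.00352099 m = 0.3521 cm.

0.35 centimetres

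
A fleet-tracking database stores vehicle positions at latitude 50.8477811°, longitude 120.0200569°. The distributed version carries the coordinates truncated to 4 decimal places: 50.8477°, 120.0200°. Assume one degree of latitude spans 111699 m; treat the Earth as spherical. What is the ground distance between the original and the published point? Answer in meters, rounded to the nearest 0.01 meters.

9.91 meters

Δlat = 50.8477811 − 50.8477 = +0.0000811°; Δlon = 120.0200569 − 120.0200 = +0.0000569°.
N–S: 0.0000811° × 111699 m/° = 9.05879 m.
E–W at 50.8477°: 0.0000569° × 111699 × cos 50.8477° = 0.0000569 × 111699 × 0.6314 ≈ 4.01287 m.
Hypotenuse of the two orthogonal shifts: √(9.05879² + 4.01287²) = 9.90781 m.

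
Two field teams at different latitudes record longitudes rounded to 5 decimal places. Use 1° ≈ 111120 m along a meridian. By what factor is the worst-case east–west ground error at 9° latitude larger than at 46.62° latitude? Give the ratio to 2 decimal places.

Rounding to 5 decimal places leaves the longitude within ±5e-06° of the true value.
Error at 9° = 5e-06° × 111120 × cos 9° ≈ 0.5556 × 0.9877 = 0.54876 m.
Error at 46.62° = 5e-06° × 111120 × cos 46.62° ≈ 0.5556 × 0.6868 = 0.3816 m.
Ratio: 0.54876 / 0.3816 = cos 9° / cos 46.62° ≈ 1.4380.

1.44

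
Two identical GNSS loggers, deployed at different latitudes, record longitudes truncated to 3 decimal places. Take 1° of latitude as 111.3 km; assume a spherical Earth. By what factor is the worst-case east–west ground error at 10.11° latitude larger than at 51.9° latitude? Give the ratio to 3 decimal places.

1.595

Truncating at 3 decimal places can drop up to a full unit in the last place, so the longitude may be off by as much as 0.001°.
Error at 10.11° = 0.001° × 111300 × cos 10.11° ≈ 111.3 × 0.9845 = 109.57 m.
Error at 51.9° = 0.001° × 111300 × cos 51.9° ≈ 111.3 × 0.6170 = 68.676 m.
Ratio: 109.57 / 68.676 = cos 10.11° / cos 51.9° ≈ 1.5955.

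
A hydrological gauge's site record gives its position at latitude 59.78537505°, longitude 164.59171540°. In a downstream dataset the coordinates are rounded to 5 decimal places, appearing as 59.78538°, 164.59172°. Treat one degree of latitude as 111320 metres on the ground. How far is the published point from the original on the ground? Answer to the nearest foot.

Δlat = 59.78537505 − 59.78538 = -0.00000495°; Δlon = 164.59171540 − 164.59172 = -0.00000460°.
N–S: -0.00000495° × 111320 m/° = -0.551034 m.
East–west at this latitude: -0.00000460° × 111320 × cos 59.7854° ≈ -0.00000460 × 56020.7 = -0.257695 m.
Hypotenuse of the two orthogonal shifts: √(0.551034² + 0.257695²) = 0.608314 m.
In feet: 0.608314 m ÷ 0.3048 ≈ 1.9958 ft.

2 feet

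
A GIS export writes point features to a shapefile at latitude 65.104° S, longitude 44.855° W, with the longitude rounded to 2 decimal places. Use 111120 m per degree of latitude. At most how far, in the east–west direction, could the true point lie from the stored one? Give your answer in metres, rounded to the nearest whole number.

234 metres

Rounding to 2 decimal places leaves the longitude within ±0.005° of the true value.
One degree of longitude at 65.104° is 111120 × cos 65.104° ≈ 111120 × 0.4210 = 46778.5 m.
East–west error: 0.005° × 46778.5 m/° ≈ 233.892 m.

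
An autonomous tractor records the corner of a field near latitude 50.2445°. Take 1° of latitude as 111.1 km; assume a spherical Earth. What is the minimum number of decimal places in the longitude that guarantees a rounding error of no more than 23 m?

At 50.2445° one degree of longitude covers 111100 × cos 50.2445° ≈ 111100 × 0.6395 ≈ 71049.9 m.
With N decimal places the half-ulp bound is 0.5·10⁻ᴺ°, or 0.5·10⁻ᴺ × 71049.9 m on the ground.
Setting 35524.9 × 10⁻ᴺ ≤ 23 gives 10ᴺ ≥ 1545, i.e. N ≥ 3.19.
At 3 places the error can reach 35.5 m, but 4 places keeps it to 3.55 m.

4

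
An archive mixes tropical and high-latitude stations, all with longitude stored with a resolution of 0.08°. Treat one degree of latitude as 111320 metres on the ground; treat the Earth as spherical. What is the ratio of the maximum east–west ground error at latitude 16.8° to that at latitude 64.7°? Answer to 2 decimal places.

2.24

With a 0.08° grid the true value lies within half a step, ±0.08°/2 = ±0.04°, of the stored one.
At 16.8°: 0.04° × 111320 × cos 16.8° = 0.04 × 111320 × 0.9573 ≈ 4262.8 m.
At 64.7°: 0.04° × 111320 × cos 64.7° = 0.04 × 111320 × 0.4274 ≈ 1902.9 m.
Ratio: 4262.8 / 1902.9 = cos 16.8° / cos 64.7° ≈ 2.2401.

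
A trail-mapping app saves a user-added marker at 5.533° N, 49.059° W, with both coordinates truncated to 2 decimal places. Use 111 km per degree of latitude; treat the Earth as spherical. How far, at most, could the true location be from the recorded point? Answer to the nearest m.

Truncating at 2 decimal places can drop up to a full unit in the last place, so each coordinate may be off by as much as 0.01°.
Latitude error → 0.01 × 111000 = 1110 m along the meridian.
East–west component at 5.533°: 0.01° × 111000 × cos 5.533° ≈ 0.01 × 110483 ≈ 1104.83 m.
Combining orthogonally: (1110² + 1104.83²)^½ ≈ 1566.12 m.

1566 m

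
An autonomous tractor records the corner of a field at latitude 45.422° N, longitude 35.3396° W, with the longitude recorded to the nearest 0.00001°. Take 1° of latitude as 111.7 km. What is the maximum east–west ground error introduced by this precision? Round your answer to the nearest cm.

Rounding to 5 decimal places leaves the longitude within ±5e-06° of the true value.
At latitude 45.422° a degree of longitude spans 111700 m × cos 45.422° = 111700 × 0.7019 ≈ 78400 m.
East–west error: 5e-06° × 78400 m/° ≈ 0.392 m.
That is 0.392 m = 39.2 cm.

39 cm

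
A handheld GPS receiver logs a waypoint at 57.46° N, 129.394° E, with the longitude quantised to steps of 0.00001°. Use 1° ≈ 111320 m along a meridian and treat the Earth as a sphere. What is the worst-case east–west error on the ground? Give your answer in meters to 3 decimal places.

With a 0.00001° grid the true value lies within half a step, ±0.00001°/2 = ±5e-06°, of the stored one.
At latitude 57.46° a degree of longitude spans 111320 m × cos 57.46° = 111320 × 0.5379 ≈ 59877.7 m.
Maximum E–W displacement: 5e-06 × 59877.7 = 0.299389 m.

0.299 meters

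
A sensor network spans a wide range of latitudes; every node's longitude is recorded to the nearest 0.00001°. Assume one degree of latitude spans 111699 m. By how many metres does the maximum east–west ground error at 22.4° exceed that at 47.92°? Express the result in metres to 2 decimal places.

Rounding to 5 decimal places leaves the longitude within ±5e-06° of the true value.
At 22.4°: 5e-06° × 111699 × cos 22.4° = 5e-06 × 111699 × 0.9245 ≈ 0.51635 m.
At 47.92°: 5e-06° × 111699 × cos 47.92° = 5e-06 × 111699 × 0.6702 ≈ 0.37429 m.
Difference: 0.51635 − 0.37429 = 0.14207 m.

0.14 metres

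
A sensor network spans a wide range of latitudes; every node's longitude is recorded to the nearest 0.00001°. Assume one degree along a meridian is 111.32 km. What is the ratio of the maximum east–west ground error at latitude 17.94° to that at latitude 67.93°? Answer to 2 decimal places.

2.53

Rounding to 5 decimal places leaves the longitude within ±5e-06° of the true value.
At 17.94°: 5e-06° × 111320 × cos 17.94° = 5e-06 × 111320 × 0.9514 ≈ 0.52954 m.
Error at 67.93° = 5e-06° × 111320 × cos 67.93° ≈ 0.5566 × 0.3757 = 0.20914 m.
The ratio reduces to cos 17.94° / cos 67.93° = 0.9514/0.3757 ≈ 2.5320.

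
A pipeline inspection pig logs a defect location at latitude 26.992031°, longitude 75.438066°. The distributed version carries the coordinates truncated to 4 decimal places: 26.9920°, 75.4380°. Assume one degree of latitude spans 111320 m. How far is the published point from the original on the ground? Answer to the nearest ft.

Δlat = 26.992031 − 26.9920 = +0.000031°; Δlon = 75.438066 − 75.4380 = +0.000066°.
N–S: 0.000031° × 111320 m/° = 3.45092 m.
E–W at 26.992°: 0.000066° × 111320 × cos 26.992° = 0.000066 × 111320 × 0.8911 ≈ 6.5468 m.
Hypotenuse of the two orthogonal shifts: √(3.45092² + 6.5468²) = 7.40064 m.
In feet: 7.40064 m ÷ 0.3048 ≈ 24.28 ft.

24 ft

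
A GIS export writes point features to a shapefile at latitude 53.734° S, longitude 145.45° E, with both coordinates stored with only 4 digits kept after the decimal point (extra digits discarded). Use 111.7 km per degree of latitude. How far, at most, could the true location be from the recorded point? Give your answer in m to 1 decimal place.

Truncating at 4 decimal places can drop up to a full unit in the last place, so each coordinate may be off by as much as 0.0001°.
Latitude error → 0.0001 × 111700 = 11.17 m along the meridian.
Longitude error → 0.0001 × 111700 × cos 53.734° = 0.0001 × 111700 × 0.5915 ≈ 6.60744 m.
The two errors are perpendicular, so the maximum displacement is √(11.17² + 6.60744²) ≈ 12.978 m.

13.0 m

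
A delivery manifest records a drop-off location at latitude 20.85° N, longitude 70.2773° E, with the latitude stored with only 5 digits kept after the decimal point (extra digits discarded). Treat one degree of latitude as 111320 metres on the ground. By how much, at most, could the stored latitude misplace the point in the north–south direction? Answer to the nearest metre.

Truncating at 5 decimal places can drop up to a full unit in the last place, so the latitude may be off by as much as 1e-05°.
North–south distance: 1e-05° × 111320 m/° = 1.1132 m.

1 metres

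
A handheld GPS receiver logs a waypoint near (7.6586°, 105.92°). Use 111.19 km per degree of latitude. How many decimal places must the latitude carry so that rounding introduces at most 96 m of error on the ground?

3 decimal places

One degree of latitude covers 111190 m.
With N decimal places the half-ulp bound is 0.5·10⁻ᴺ°, or 0.5·10⁻ᴺ × 111190 m on the ground.
Setting 55595 × 10⁻ᴺ ≤ 96 gives 10ᴺ ≥ 579.1, i.e. N ≥ 2.76.
At 2 places the error can reach 556 m, but 3 places keeps it to 55.6 m.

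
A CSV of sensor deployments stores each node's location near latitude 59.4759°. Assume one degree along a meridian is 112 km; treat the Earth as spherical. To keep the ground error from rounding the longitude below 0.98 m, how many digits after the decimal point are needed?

5 decimal places

At 59.4759° one degree of longitude covers 112000 × cos 59.4759° ≈ 112000 × 0.5079 ≈ 56884.9 m.
N decimal places → at most half a unit in the last place, 0.5 × 10⁻ᴺ° = 56884.9/2 × 10⁻ᴺ m.
Need 0.5 × 56884.9 × 10⁻ᴺ ≤ 0.98 → 10⁻ᴺ ≤ 3.446e-05, so N ≥ 4.46.
N = 4 would give 2.84 m (too coarse); N = 5 gives 0.284 m ≤ 0.98 m.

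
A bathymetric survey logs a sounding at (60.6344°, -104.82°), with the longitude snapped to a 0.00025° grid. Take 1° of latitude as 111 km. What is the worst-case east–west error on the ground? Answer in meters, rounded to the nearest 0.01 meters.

6.80 meters

With a 0.00025° grid the true value lies within half a step, ±0.00025°/2 = ±0.000125°, of the stored one.
Parallels shrink by cos φ, so at 60.6344° a degree of longitude is 111000 × 0.4904 ≈ 54432.2 m.
East–west error: 0.000125° × 54432.2 m/° ≈ 6.80403 m.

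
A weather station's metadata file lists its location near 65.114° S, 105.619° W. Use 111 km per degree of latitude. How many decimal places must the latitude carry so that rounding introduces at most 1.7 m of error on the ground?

5

One degree of latitude covers 111000 m.
N decimal places → at most half a unit in the last place, 0.5 × 10⁻ᴺ° = 111000/2 × 10⁻ᴺ m.
Need 0.5 × 111000 × 10⁻ᴺ ≤ 1.7 → 10⁻ᴺ ≤ 3.063e-05, so N ≥ 4.51.
At 4 places the error can reach 5.55 m, but 5 places keeps it to 0.555 m.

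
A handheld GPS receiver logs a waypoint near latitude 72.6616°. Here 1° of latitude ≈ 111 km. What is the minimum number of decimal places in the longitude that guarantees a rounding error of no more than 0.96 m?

At 72.6616° one degree of longitude covers 111000 × cos 72.6616° ≈ 111000 × 0.2980 ≈ 33079.6 m.
With N decimal places the half-ulp bound is 0.5·10⁻ᴺ°, or 0.5·10⁻ᴺ × 33079.6 m on the ground.
Setting 16539.8 × 10⁻ᴺ ≤ 0.96 gives 10ᴺ ≥ 1.723e+04, i.e. N ≥ 4.24.
So 5 decimal places suffice (0.165 m); 4 would allow up to 1.65 m.

5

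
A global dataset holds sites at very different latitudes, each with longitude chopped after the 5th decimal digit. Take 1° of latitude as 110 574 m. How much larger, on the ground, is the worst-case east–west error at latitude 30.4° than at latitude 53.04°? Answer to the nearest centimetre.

Truncating at 5 decimal places can drop up to a full unit in the last place, so the longitude may be off by as much as 1e-05°.
Error at 30.4° = 1e-05° × 110574 × cos 30.4° ≈ 1.1057 × 0.8625 = 0.95372 m.
Error at 53.04° = 1e-05° × 110574 × cos 53.04° ≈ 1.1057 × 0.6013 = 0.66483 m.
So the lower-latitude error exceeds the higher by 0.95372 − 0.66483 = 0.28888 m.
That is 0.288882 m = 28.888 cm.

29 centimetres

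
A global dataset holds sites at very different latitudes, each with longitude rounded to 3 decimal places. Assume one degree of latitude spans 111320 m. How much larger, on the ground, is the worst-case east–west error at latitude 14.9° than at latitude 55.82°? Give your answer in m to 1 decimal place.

22.5 m

Rounding to 3 decimal places leaves the longitude within ±0.0005° of the true value.
At 14.9°: 0.0005° × 111320 × cos 14.9° = 0.0005 × 111320 × 0.9664 ≈ 53.788 m.
At 55.82°: 0.0005° × 111320 × cos 55.82° = 0.0005 × 111320 × 0.5618 ≈ 31.269 m.
Difference: 53.788 − 31.269 = 22.519 m.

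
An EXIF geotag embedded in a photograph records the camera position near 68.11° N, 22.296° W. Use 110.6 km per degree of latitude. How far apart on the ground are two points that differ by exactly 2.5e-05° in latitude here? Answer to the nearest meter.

2.5e-05° × 110600 m/° = 2.765 m.

3 meters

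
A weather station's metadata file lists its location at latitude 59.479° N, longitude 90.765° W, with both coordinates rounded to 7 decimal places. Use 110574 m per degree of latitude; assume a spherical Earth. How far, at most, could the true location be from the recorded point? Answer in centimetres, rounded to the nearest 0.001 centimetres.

0.620 centimetres

Rounding to 7 decimal places leaves each coordinate within ±5e-08° of the true value.
Latitude error → 5e-08 × 110574 = 0.0055287 m along the meridian.
Longitude error → 5e-08 × 110574 × cos 59.479° = 5e-08 × 110574 × 0.5079 ≈ 0.00280777 m.
Worst case both components are at the extreme and orthogonal: √(0.0055287² + 0.00280777²) ≈ 0.00620082 m.
That is 0.00620082 m = 0.62008 cm.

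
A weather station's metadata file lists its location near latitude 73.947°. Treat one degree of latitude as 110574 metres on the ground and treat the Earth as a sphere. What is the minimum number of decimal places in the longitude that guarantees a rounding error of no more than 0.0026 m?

At 73.947° one degree of longitude covers 110574 × cos 73.947° ≈ 110574 × 0.2765 ≈ 30576.6 m.
Rounding to N decimal places gives at most 0.5 × 10⁻ᴺ degrees of error, i.e. 0.5 × 10⁻ᴺ × 30576.6 m.
Setting 15288.3 × 10⁻ᴺ ≤ 0.0026 gives 10ᴺ ≥ 5.88e+06, i.e. N ≥ 6.77.
At 6 places the error can reach 0.0153 m, but 7 places keeps it to 0.00153 m.

7 decimal places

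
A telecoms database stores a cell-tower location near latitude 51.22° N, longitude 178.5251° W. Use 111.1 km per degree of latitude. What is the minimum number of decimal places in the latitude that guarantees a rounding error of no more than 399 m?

3 decimal places

One degree of latitude covers 111100 m.
Rounding to N decimal places gives at most 0.5 × 10⁻ᴺ degrees of error, i.e. 0.5 × 10⁻ᴺ × 111100 m.
Setting 55550 × 10⁻ᴺ ≤ 399 gives 10ᴺ ≥ 139.2, i.e. N ≥ 2.14.
At 2 places the error can reach 556 m, but 3 places keeps it to 55.6 m.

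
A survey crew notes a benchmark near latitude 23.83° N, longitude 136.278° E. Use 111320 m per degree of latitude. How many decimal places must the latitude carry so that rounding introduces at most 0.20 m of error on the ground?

6 decimal places

One degree of latitude covers 111320 m.
N decimal places → at most half a unit in the last place, 0.5 × 10⁻ᴺ° = 111320/2 × 10⁻ᴺ m.
Need 0.5 × 111320 × 10⁻ᴺ ≤ 0.20 → 10⁻ᴺ ≤ 3.593e-06, so N ≥ 5.44.
N = 5 would give 0.557 m (too coarse); N = 6 gives 0.0557 m ≤ 0.20 m.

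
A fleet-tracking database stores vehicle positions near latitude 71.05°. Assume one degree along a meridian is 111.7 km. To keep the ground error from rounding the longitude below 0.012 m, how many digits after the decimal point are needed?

7 decimal places

At 71.05° one degree of longitude covers 111700 × cos 71.05° ≈ 111700 × 0.3247 ≈ 36273.8 m.
With N decimal places the half-ulp bound is 0.5·10⁻ᴺ°, or 0.5·10⁻ᴺ × 36273.8 m on the ground.
Setting 18136.9 × 10⁻ᴺ ≤ 0.012 gives 10ᴺ ≥ 1.511e+06, i.e. N ≥ 6.18.
At 6 places the error can reach 0.0181 m, but 7 places keeps it to 0.00181 m.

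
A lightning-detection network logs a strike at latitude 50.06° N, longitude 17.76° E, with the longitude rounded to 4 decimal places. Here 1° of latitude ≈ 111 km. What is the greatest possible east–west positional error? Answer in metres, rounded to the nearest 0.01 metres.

Rounding to 4 decimal places leaves the longitude within ±5e-05° of the true value.
One degree of longitude at 50.06° is 111000 × cos 50.06° ≈ 111000 × 0.6420 = 71260.3 m.
Maximum E–W displacement: 5e-05 × 71260.3 = 3.56302 m.

3.56 metres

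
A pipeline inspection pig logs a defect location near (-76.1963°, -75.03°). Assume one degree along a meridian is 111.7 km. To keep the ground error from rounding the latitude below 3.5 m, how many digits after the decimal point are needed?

5

One degree of latitude covers 111700 m.
N decimal places → at most half a unit in the last place, 0.5 × 10⁻ᴺ° = 111700/2 × 10⁻ᴺ m.
Need 0.5 × 111700 × 10⁻ᴺ ≤ 3.5 → 10⁻ᴺ ≤ 6.267e-05, so N ≥ 4.20.
So 5 decimal places suffice (0.558 m); 4 would allow up to 5.58 m.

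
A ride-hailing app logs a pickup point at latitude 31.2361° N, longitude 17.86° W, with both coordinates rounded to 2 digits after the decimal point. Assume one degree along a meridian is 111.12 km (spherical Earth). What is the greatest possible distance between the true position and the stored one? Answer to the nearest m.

Rounding to 2 decimal places leaves each coordinate within ±0.005° of the true value.
N–S: 0.005° × 111120 m/° = 555.6 m.
Longitude error → 0.005 × 111120 × cos 31.2361° = 0.005 × 111120 × 0.8550 ≈ 475.059 m.
Worst case both components are at the extreme and orthogonal: √(555.6² + 475.059²) ≈ 731.008 m.

731 m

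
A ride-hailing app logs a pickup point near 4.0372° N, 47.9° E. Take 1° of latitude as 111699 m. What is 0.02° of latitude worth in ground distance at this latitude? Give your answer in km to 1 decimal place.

2.2 km

Along a meridian 0.02° is 0.02 × 111699 = 2233.98 m.
That is 2233.98 m = 2.234 km.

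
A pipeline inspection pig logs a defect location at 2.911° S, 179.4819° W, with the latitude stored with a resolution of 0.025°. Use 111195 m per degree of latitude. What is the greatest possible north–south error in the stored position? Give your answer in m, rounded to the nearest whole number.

With a 0.025° grid the true value lies within half a step, ±0.025°/2 = ±0.0125°, of the stored one.
Along the meridian that is 0.0125° × 111195 m/° = 1389.94 m.

1390 m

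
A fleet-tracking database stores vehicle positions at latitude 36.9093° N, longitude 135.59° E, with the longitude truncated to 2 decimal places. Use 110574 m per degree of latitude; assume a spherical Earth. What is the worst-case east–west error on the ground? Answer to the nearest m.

Truncating at 2 decimal places can drop up to a full unit in the last place, so the longitude may be off by as much as 0.01°.
Parallels shrink by cos φ, so at 36.9093° a degree of longitude is 110574 × 0.7996 ≈ 88413.6 m.
Maximum E–W displacement: 0.01 × 88413.6 = 884.136 m.

884 m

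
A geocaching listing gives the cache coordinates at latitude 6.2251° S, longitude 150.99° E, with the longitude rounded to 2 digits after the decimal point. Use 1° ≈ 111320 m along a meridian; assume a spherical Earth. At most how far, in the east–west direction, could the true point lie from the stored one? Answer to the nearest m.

Rounding to 2 decimal places leaves the longitude within ±0.005° of the true value.
Parallels shrink by cos φ, so at 6.2251° a degree of longitude is 111320 × 0.9941 ≈ 110664 m.
So at most 0.005° × 110664 ≈ 553.318 m east–west.

553 m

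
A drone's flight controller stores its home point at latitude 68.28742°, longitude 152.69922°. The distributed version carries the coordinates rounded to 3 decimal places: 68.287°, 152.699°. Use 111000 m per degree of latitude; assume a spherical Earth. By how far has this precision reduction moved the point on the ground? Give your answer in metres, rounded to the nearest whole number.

47 metres

Δlat = 68.28742 − 68.287 = +0.00042°; Δlon = 152.69922 − 152.699 = +0.00022°.
N–S: 0.00042° × 111000 m/° = 46.62 m.
East–west at this latitude: 0.00022° × 111000 × cos 68.287° ≈ 0.00022 × 41065.3 = 9.03436 m.
Combined displacement = (46.62² + 9.03436²)^½ ≈ 47.4873 m.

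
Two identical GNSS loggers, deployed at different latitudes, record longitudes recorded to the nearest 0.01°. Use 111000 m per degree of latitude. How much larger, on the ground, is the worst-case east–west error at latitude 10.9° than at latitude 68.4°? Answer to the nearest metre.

Rounding to 2 decimal places leaves the longitude within ±0.005° of the true value.
Error at 10.9° = 0.005° × 111000 × cos 10.9° ≈ 555 × 0.9820 = 544.99 m.
Error at 68.4° = 0.005° × 111000 × cos 68.4° ≈ 555 × 0.3681 = 204.31 m.
So the lower-latitude error exceeds the higher by 544.99 − 204.31 = 340.68 m.

341 metres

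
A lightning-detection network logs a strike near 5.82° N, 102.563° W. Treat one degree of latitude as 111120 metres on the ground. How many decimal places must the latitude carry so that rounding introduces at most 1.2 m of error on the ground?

One degree of latitude covers 111120 m.
Rounding to N decimal places gives at most 0.5 × 10⁻ᴺ degrees of error, i.e. 0.5 × 10⁻ᴺ × 111120 m.
Need 0.5 × 111120 × 10⁻ᴺ ≤ 1.2 → 10⁻ᴺ ≤ 2.160e-05, so N ≥ 4.67.
So 5 decimal places suffice (0.556 m); 4 would allow up to 5.56 m.

5 decimal places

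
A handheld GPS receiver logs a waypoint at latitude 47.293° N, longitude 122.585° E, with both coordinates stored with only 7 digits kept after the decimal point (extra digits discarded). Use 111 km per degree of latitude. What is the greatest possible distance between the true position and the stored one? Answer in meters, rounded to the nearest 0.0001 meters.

0.0134 meters

Truncating at 7 decimal places can drop up to a full unit in the last place, so each coordinate may be off by as much as 1e-07°.
Latitude error → 1e-07 × 111000 = 0.0111 m along the meridian.
East–west component at 47.293°: 1e-07° × 111000 × cos 47.293° ≈ 1e-07 × 75285.7 ≈ 0.00752857 m.
The two errors are perpendicular, so the maximum displacement is √(0.0111² + 0.00752857²) ≈ 0.0134123 m.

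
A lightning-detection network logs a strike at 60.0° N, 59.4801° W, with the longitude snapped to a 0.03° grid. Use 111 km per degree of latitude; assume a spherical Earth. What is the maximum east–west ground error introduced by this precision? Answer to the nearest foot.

2731 feet

With a 0.03° grid the true value lies within half a step, ±0.03°/2 = ±0.015°, of the stored one.
Parallels shrink by cos φ, so at 60° a degree of longitude is 111000 × 0.5000 ≈ 55500 m.
So at most 0.015° × 55500 ≈ 832.5 m east–west.
Converting: 832.5 m × 3.2808 ft/m ≈ 2731.3 ft.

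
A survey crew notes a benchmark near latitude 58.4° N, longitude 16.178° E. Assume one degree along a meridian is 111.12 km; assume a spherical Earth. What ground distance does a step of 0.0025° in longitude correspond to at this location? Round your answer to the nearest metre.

146 metres

At 58.4° a degree of longitude is 111120 × cos 58.4° ≈ 58225.3 m, so 0.0025° corresponds to 145.563 m.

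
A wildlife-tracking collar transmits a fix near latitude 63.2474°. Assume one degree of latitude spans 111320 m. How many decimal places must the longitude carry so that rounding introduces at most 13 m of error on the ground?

At 63.2474° one degree of longitude covers 111320 × cos 63.2474° ≈ 111320 × 0.4501 ≈ 50109.5 m.
Rounding to N decimal places gives at most 0.5 × 10⁻ᴺ degrees of error, i.e. 0.5 × 10⁻ᴺ × 50109.5 m.
Need 0.5 × 50109.5 × 10⁻ᴺ ≤ 13 → 10⁻ᴺ ≤ 5.189e-04, so N ≥ 3.28.
At 3 places the error can reach 25.1 m, but 4 places keeps it to 2.51 m.

4 decimal places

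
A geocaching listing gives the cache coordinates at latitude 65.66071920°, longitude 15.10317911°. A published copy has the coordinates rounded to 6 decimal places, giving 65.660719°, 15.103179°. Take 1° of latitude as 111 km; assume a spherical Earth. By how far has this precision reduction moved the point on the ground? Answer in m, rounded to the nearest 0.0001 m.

Δlat = 65.66071920 − 65.660719 = +0.00000020°; Δlon = 15.10317911 − 15.103179 = +0.00000011°.
N–S: 0.00000020° × 111000 m/° = 0.0222 m.
East–west at this latitude: 0.00000011° × 111000 × cos 65.6607° ≈ 0.00000011 × 45747.4 = 0.00503222 m.
Hypotenuse of the two orthogonal shifts: √(0.0222² + 0.00503222²) = 0.0227632 m.

0.0228 m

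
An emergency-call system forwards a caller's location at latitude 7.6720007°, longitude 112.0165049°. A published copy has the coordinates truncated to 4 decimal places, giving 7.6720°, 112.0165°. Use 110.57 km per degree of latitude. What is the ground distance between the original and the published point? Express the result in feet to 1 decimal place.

1.8 feet

Δlat = 7.6720007 − 7.6720 = +0.0000007°; Δlon = 112.0165049 − 112.0165 = +0.0000049°.
N–S: 0.0000007° × 110570 m/° = 0.077399 m.
East–west at this latitude: 0.0000049° × 110570 × cos 7.672° ≈ 0.0000049 × 109580 = 0.536943 m.
Combined displacement = (0.077399² + 0.536943²)^½ ≈ 0.542493 m.
Converting: 0.542493 m × 3.2808 ft/m ≈ 1.7798 ft.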